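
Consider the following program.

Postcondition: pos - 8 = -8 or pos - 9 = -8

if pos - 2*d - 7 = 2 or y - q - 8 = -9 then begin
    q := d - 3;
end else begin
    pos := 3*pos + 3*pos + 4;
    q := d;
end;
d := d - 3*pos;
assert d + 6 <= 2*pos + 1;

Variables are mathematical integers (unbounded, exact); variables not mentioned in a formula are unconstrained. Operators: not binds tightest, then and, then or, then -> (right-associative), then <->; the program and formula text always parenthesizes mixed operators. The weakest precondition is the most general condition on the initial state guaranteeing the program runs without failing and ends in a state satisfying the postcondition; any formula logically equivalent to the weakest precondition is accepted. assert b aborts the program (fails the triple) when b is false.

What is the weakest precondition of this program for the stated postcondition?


Working backward. After the program, the postcondition pos - 8 = -8 or pos - 9 = -8 must hold; in canonical form it is pos = 0 or pos = 1.
Before assert d + 6 <= 2*pos + 1: d <= 2*pos - 5 and (pos = 0 or pos = 1)
Before d := d - 3*pos: d <= 5*pos - 5 and (pos = 0 or pos = 1)
Then branch requires d <= 5*pos - 5 and (pos = 0 or pos = 1); else branch requires d <= 30*pos + 15 and (6*pos = -4 or 6*pos = -3).
Before the if: ((pos = 2*d + 9 or y = q - 1) -> (d <= 5*pos - 5 and (pos = 0 or pos = 1))) and ((not (pos = 2*d + 9 or y = q - 1)) -> (d <= 30*pos + 15 and (6*pos = -4 or 6*pos = -3)))
Answer: WP = ((pos = 2*d + 9 or y = q - 1) -> (d <= 5*pos - 5 and (pos = 0 or pos = 1))) and ((not (pos = 2*d + 9 or y = q - 1)) -> (d <= 30*pos + 15 and (6*pos = -4 or 6*pos = -3)))


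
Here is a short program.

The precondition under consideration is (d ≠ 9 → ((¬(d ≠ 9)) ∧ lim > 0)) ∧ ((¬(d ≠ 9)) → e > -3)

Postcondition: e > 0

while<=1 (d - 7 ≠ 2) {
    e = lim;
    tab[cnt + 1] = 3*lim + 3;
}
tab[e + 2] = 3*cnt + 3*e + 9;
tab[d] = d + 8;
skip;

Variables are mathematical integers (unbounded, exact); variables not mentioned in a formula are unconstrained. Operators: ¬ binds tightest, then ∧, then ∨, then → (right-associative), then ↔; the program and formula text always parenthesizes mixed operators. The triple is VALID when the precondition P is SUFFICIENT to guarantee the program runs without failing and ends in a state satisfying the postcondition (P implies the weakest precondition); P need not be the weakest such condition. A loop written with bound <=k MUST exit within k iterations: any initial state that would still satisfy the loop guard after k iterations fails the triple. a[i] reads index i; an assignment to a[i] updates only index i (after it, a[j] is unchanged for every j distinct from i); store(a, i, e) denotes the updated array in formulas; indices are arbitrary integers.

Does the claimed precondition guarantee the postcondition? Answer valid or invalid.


Working backward. After the program, e > 0 must hold.
Before skip: e > 0
Before tab[d] := d + 8: e > 0
Before tab[e + 2] := 3*cnt + 3*e + 9: e > 0
Before the loop (bound <=1), unroll the exhaustion recursion (WP_0 = exit-now case; WP_j = one more guarded iteration, up to j = 1):
  WP_0: (¬(d ≠ 9)) ∧ e > 0
  WP_1: (d ≠ 9 → ((¬(d ≠ 9)) ∧ lim > 0)) ∧ ((¬(d ≠ 9)) → e > 0)
So before the loop: (d ≠ 9 → ((¬(d ≠ 9)) ∧ lim > 0)) ∧ ((¬(d ≠ 9)) → e > 0)
The weakest precondition is (d ≠ 9 → ((¬(d ≠ 9)) ∧ lim > 0)) ∧ ((¬(d ≠ 9)) → e > 0).
Check whether (d ≠ 9 → ((¬(d ≠ 9)) ∧ lim > 0)) ∧ ((¬(d ≠ 9)) → e > -3) implies it.
Countermodel: at the initial state d = 9, e = -2, lim = 0, the precondition holds but the weakest precondition fails.
Answer: invalid


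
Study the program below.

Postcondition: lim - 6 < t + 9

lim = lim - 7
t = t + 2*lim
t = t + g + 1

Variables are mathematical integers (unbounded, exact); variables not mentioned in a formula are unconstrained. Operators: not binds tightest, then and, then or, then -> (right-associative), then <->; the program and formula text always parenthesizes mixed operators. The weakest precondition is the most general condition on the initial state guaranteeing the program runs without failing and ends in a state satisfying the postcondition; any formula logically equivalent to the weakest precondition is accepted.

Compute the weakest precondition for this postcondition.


Working backward. After the program, the postcondition lim - 6 < t + 9 must hold; in canonical form it is lim < t + 15.
Before t := t + g + 1: lim < g + t + 16
Before t := t + 2*lim: g + lim + t > -16
Before lim := lim - 7: g + lim + t > -9
Answer: WP = g + lim + t > -9


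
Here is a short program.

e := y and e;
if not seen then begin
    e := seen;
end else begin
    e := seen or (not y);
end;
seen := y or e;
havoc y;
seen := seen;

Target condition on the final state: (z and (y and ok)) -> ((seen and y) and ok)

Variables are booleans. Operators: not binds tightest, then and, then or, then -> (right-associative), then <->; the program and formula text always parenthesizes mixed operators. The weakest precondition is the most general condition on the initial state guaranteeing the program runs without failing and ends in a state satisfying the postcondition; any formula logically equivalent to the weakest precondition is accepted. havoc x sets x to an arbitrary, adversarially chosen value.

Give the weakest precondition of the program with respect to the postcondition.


Working backward. After the program, the postcondition (z and (y and ok)) -> ((seen and y) and ok) must hold; in canonical form it is (z and y and ok) -> (seen and y and ok).
Before seen := seen: (z and y and ok) -> (seen and y and ok)
Before havoc y: (z and ok) -> (seen and ok)
Before seen := y or e: (z and ok) -> ((y or e) and ok)
Then branch requires (z and ok) -> ((y or seen) and ok); else branch requires (z and ok) -> ok.
Before the if: ((not seen) -> ((z and ok) -> ((y or seen) and ok))) and (seen -> ((z and ok) -> ok))
Before e := y and e: ((not seen) -> ((z and ok) -> ((y or seen) and ok))) and (seen -> ((z and ok) -> ok))
Answer: WP = ((not seen) -> ((z and ok) -> ((y or seen) and ok))) and (seen -> ((z and ok) -> ok))


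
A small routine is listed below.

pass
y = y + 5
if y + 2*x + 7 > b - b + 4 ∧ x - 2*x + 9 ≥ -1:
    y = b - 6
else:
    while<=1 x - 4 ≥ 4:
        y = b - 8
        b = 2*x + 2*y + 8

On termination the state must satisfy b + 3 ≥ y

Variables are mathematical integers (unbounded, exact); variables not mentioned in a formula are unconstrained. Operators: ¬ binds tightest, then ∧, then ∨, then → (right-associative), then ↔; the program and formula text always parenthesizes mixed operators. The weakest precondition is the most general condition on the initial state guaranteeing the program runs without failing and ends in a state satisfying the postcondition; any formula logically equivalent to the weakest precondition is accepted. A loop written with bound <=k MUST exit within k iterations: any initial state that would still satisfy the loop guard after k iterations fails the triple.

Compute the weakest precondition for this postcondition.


Working backward. After the program, the postcondition b + 3 ≥ y must hold; in canonical form it is b ≥ y - 3.
Then branch requires true; else branch requires (x ≥ 8 → ((¬(x ≥ 8)) ∧ b + 2*x ≥ -3)) ∧ ((¬(x ≥ 8)) → b ≥ y - 3).
Before the if: (¬(2*x + y > -3 ∧ x ≤ 10)) → ((x ≥ 8 → ((¬(x ≥ 8)) ∧ b + 2*x ≥ -3)) ∧ ((¬(x ≥ 8)) → b ≥ y - 3))
Before y := y + 5: (¬(2*x + y > -8 ∧ x ≤ 10)) → ((x ≥ 8 → ((¬(x ≥ 8)) ∧ b + 2*x ≥ -3)) ∧ ((¬(x ≥ 8)) → b ≥ y + 2))
Before skip: (¬(2*x + y > -8 ∧ x ≤ 10)) → ((x ≥ 8 → ((¬(x ≥ 8)) ∧ b + 2*x ≥ -3)) ∧ ((¬(x ≥ 8)) → b ≥ y + 2))
Answer: WP = (¬(2*x + y > -8 ∧ x ≤ 10)) → ((x ≥ 8 → ((¬(x ≥ 8)) ∧ b + 2*x ≥ -3)) ∧ ((¬(x ≥ 8)) → b ≥ y + 2))


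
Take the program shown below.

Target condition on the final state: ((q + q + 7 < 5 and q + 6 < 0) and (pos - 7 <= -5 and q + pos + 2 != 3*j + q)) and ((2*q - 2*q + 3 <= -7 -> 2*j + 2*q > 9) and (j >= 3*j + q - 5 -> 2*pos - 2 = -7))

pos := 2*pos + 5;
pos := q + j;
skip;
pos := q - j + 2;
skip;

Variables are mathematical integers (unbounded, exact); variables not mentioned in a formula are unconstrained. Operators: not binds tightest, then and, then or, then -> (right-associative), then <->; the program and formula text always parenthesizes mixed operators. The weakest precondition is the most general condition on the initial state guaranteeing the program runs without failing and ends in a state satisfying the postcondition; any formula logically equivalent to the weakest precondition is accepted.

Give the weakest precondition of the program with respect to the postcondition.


Working backward. After the program, the postcondition ((q + q + 7 < 5 and q + 6 < 0) and (pos - 7 <= -5 and q + pos + 2 != 3*j + q)) and ((2*q - 2*q + 3 <= -7 -> 2*j + 2*q > 9) and (j >= 3*j + q - 5 -> 2*pos - 2 = -7)) must hold; in canonical form it is 2*q < -2 and q < -6 and pos <= 2 and pos != 3*j - 2 and (2*j + q <= 5 -> 2*pos = -5).
Before skip: 2*q < -2 and q < -6 and pos <= 2 and pos != 3*j - 2 and (2*j + q <= 5 -> 2*pos = -5)
Before pos := q - j + 2: 2*q < -2 and q < -6 and q <= j and q != 4*j - 4 and (2*j + q <= 5 -> 2*q = 2*j - 9)
Before skip: 2*q < -2 and q < -6 and q <= j and q != 4*j - 4 and (2*j + q <= 5 -> 2*q = 2*j - 9)
Before pos := q + j: 2*q < -2 and q < -6 and q <= j and q != 4*j - 4 and (2*j + q <= 5 -> 2*q = 2*j - 9)
Before pos := 2*pos + 5: 2*q < -2 and q < -6 and q <= j and q != 4*j - 4 and (2*j + q <= 5 -> 2*q = 2*j - 9)
Answer: WP = 2*q < -2 and q < -6 and q <= j and q != 4*j - 4 and (2*j + q <= 5 -> 2*q = 2*j - 9)


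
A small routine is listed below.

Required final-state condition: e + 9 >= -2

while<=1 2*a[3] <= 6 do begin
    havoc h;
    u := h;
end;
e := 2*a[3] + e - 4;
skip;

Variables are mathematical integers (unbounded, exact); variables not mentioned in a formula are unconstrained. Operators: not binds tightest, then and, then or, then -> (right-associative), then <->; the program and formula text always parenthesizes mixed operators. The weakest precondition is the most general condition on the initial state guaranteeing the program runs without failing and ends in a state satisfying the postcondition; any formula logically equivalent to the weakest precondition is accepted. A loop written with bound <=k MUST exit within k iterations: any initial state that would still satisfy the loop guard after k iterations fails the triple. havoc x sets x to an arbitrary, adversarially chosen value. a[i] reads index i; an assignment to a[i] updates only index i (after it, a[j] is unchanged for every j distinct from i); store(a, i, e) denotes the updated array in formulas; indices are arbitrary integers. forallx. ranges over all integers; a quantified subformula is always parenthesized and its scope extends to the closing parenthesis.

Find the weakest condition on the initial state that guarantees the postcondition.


Working backward. After the program, the postcondition e + 9 >= -2 must hold; in canonical form it is e >= -11.
Before skip: e >= -11
Before e := 2*a[3] + e - 4: 2*a[3] + e >= -7
Before the loop (bound <=1), unroll the exhaustion recursion (WP_0 = exit-now case; WP_j = one more guarded iteration, up to j = 1):
  WP_0: (not (2*a[3] <= 6)) and 2*a[3] + e >= -7
  WP_1: (2*a[3] <= 6 -> ((not (2*a[3] <= 6)) and 2*a[3] + e >= -7)) and ((not (2*a[3] <= 6)) -> 2*a[3] + e >= -7)
So before the loop: (2*a[3] <= 6 -> ((not (2*a[3] <= 6)) and 2*a[3] + e >= -7)) and ((not (2*a[3] <= 6)) -> 2*a[3] + e >= -7)
Answer: WP = (2*a[3] <= 6 -> ((not (2*a[3] <= 6)) and 2*a[3] + e >= -7)) and ((not (2*a[3] <= 6)) -> 2*a[3] + e >= -7)


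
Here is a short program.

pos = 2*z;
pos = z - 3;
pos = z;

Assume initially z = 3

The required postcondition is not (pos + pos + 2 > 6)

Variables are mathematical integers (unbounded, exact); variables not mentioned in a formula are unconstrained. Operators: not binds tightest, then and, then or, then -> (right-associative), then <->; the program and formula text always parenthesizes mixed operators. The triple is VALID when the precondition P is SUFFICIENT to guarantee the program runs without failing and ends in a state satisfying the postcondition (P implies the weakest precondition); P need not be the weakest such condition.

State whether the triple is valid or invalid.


Working backward. After the program, the postcondition not (pos + pos + 2 > 6) must hold; in canonical form it is not (2*pos > 4).
Before pos := z: not (2*z > 4)
Before pos := z - 3: not (2*z > 4)
Before pos := 2*z: not (2*z > 4)
The weakest precondition is not (2*z > 4).
Check whether z = 3 implies it.
Countermodel: at the initial state z = 3, the precondition holds but the weakest precondition fails.
Answer: invalid


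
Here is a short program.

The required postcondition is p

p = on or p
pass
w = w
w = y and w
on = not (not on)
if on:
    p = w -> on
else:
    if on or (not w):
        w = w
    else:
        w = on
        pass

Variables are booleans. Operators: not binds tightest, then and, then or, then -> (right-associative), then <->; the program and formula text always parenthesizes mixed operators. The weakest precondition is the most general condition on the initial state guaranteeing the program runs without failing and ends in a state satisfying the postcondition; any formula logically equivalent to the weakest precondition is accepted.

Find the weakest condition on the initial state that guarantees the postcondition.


Working backward. After the program, p must hold.
Then branch requires w -> on; else branch requires ((on or (not w)) -> p) and ((not (on or (not w))) -> p).
Before the if: (on -> (w -> on)) and ((not on) -> (((on or (not w)) -> p) and ((not (on or (not w))) -> p)))
Before on := not (not on): (on -> (w -> on)) and ((not on) -> (((on or (not w)) -> p) and ((not (on or (not w))) -> p)))
Before w := y and w: (on -> ((y and w) -> on)) and ((not on) -> (((on or (not (y and w))) -> p) and ((not (on or (not (y and w)))) -> p)))
Before w := w: (on -> ((y and w) -> on)) and ((not on) -> (((on or (not (y and w))) -> p) and ((not (on or (not (y and w)))) -> p)))
Before skip: (on -> ((y and w) -> on)) and ((not on) -> (((on or (not (y and w))) -> p) and ((not (on or (not (y and w)))) -> p)))
Before p := on or p: (on -> ((y and w) -> on)) and ((not on) -> (((on or (not (y and w))) -> (on or p)) and ((not (on or (not (y and w)))) -> (on or p))))
Answer: WP = (on -> ((y and w) -> on)) and ((not on) -> (((on or (not (y and w))) -> (on or p)) and ((not (on or (not (y and w)))) -> (on or p))))


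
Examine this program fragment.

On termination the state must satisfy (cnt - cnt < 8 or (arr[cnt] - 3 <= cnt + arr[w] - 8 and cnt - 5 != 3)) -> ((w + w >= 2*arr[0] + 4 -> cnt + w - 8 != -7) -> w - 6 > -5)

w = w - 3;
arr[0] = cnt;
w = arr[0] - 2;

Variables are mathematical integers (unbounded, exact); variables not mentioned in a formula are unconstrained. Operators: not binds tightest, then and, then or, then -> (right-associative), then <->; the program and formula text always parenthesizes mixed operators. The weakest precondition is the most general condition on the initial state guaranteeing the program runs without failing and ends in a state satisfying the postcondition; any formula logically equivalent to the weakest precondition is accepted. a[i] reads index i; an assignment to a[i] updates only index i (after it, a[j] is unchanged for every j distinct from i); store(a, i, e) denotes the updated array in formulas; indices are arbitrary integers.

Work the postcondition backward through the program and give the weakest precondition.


Working backward. After the program, the postcondition (cnt - cnt < 8 or (arr[cnt] - 3 <= cnt + arr[w] - 8 and cnt - 5 != 3)) -> ((w + w >= 2*arr[0] + 4 -> cnt + w - 8 != -7) -> w - 6 > -5) must hold; in canonical form it is (2*w >= 2*arr[0] + 4 -> cnt + w != 1) -> w > 1.
Before w := arr[0] - 2: arr[0] > 3
Before arr[0] := cnt: cnt > 3
Before w := w - 3: cnt > 3
Answer: WP = cnt > 3


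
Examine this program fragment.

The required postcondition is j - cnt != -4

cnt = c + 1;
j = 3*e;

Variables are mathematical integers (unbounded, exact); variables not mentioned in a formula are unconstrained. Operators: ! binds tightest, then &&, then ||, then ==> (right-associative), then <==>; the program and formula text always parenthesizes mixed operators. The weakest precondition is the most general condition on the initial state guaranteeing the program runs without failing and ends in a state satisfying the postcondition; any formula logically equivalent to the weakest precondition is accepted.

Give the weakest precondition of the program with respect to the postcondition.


Working backward. After the program, the postcondition j - cnt != -4 must hold; in canonical form it is j != cnt - 4.
Before j := 3*e: 3*e != cnt - 4
Before cnt := c + 1: 3*e != c - 3
Answer: WP = 3*e != c - 3


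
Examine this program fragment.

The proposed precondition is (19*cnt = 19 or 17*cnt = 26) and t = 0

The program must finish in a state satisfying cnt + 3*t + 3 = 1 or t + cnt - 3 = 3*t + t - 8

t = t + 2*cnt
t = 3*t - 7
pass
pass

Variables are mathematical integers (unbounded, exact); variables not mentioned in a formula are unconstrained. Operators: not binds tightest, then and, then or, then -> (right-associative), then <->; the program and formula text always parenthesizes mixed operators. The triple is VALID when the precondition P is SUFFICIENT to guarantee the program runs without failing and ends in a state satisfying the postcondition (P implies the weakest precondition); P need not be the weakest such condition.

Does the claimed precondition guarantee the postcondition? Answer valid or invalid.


Working backward. After the program, the postcondition cnt + 3*t + 3 = 1 or t + cnt - 3 = 3*t + t - 8 must hold; in canonical form it is cnt + 3*t = -2 or cnt = 3*t - 5.
Before skip: cnt + 3*t = -2 or cnt = 3*t - 5
Before skip: cnt + 3*t = -2 or cnt = 3*t - 5
Before t := 3*t - 7: cnt + 9*t = 19 or cnt = 9*t - 26
Before t := t + 2*cnt: 19*cnt + 9*t = 19 or 17*cnt + 9*t = 26
The weakest precondition is 19*cnt + 9*t = 19 or 17*cnt + 9*t = 26.
Check whether (19*cnt = 19 or 17*cnt = 26) and t = 0 implies it.
Every state satisfying the precondition satisfies the weakest precondition: the implication holds.
Answer: valid


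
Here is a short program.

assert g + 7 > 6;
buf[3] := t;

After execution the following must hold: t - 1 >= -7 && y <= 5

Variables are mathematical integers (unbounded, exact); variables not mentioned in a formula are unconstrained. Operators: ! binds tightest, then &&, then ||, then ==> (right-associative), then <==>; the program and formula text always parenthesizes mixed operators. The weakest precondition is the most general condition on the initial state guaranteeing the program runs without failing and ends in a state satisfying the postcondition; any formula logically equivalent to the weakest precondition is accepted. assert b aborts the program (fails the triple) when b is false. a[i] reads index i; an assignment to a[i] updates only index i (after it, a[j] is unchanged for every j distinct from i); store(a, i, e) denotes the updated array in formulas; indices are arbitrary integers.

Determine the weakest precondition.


Working backward. After the program, the postcondition t - 1 >= -7 && y <= 5 must hold; in canonical form it is t >= -6 && y <= 5.
Before buf[3] := t: t >= -6 && y <= 5
Before assert g + 7 > 6: g > -1 && t >= -6 && y <= 5
Answer: WP = g > -1 && t >= -6 && y <= 5


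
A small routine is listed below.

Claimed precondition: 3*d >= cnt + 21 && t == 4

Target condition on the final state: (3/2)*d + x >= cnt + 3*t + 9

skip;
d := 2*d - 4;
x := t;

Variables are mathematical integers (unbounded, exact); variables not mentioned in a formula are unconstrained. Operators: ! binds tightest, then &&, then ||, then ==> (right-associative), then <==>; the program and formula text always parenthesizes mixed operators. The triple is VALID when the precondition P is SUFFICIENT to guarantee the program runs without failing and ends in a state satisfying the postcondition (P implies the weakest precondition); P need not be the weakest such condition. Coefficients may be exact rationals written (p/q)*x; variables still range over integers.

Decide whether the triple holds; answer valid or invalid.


Working backward. After the program, (3/2)*d + x >= cnt + 3*t + 9 must hold.
Before x := t: (3/2)*d >= cnt + 2*t + 9
Before d := 2*d - 4: 3*d >= cnt + 2*t + 15
Before skip: 3*d >= cnt + 2*t + 15
The weakest precondition is 3*d >= cnt + 2*t + 15.
Check whether 3*d >= cnt + 21 && t == 4 implies it.
Countermodel: at the initial state cnt = 0, d = 7, t = 4, the precondition holds but the weakest precondition fails.
Answer: invalid


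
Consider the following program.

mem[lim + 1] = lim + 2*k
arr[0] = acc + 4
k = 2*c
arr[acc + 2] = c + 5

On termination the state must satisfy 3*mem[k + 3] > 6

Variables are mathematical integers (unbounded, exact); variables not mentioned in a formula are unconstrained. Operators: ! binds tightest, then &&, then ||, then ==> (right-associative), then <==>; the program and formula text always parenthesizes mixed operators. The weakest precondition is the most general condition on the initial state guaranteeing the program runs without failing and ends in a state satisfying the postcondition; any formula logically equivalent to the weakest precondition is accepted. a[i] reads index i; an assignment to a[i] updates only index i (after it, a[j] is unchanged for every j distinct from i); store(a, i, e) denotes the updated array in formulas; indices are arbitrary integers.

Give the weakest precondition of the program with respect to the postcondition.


Working backward. After the program, 3*mem[k + 3] > 6 must hold.
Before arr[acc + 2] := c + 5: 3*mem[k + 3] > 6
Before k := 2*c: 3*mem[2*c + 3] > 6
Before arr[0] := acc + 4: 3*mem[2*c + 3] > 6
Before mem[lim + 1] := lim + 2*k: 3*store(mem, lim + 1, 2*k + lim)[2*c + 3] > 6
Answer: WP = 3*store(mem, lim + 1, 2*k + lim)[2*c + 3] > 6


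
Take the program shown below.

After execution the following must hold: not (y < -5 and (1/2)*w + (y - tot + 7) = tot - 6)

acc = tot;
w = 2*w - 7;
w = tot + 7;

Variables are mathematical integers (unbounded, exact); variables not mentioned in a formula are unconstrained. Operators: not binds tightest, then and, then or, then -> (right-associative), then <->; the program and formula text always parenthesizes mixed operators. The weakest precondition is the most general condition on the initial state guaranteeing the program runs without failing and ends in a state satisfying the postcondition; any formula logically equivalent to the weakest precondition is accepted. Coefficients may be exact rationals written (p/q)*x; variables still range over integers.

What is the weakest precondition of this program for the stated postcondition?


Working backward. After the program, the postcondition not (y < -5 and (1/2)*w + (y - tot + 7) = tot - 6) must hold; in canonical form it is not (y < -5 and (1/2)*w + y = 2*tot - 13).
Before w := tot + 7: not (y < -5 and y = (3/2)*tot - 33/2)
Before w := 2*w - 7: not (y < -5 and y = (3/2)*tot - 33/2)
Before acc := tot: not (y < -5 and y = (3/2)*tot - 33/2)
Answer: WP = not (y < -5 and y = (3/2)*tot - 33/2)


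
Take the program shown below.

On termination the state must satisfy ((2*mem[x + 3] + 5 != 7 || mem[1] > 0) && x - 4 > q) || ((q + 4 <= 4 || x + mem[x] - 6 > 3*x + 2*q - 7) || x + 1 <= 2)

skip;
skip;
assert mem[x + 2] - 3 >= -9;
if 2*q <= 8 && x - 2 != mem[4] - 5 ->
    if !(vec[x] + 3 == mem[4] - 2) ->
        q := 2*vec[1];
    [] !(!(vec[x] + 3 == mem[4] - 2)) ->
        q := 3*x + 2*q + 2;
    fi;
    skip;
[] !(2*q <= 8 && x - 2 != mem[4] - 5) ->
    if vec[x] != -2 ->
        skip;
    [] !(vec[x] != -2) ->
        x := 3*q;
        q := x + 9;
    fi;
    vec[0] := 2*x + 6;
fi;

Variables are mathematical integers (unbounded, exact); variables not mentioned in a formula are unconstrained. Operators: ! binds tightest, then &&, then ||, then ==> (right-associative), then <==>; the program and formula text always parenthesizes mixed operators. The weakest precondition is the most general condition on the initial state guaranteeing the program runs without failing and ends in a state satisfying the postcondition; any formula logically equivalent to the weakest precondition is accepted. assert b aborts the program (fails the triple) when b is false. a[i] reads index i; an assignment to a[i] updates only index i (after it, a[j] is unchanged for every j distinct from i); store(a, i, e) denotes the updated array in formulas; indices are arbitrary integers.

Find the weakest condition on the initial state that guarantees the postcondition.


Working backward. After the program, the postcondition ((2*mem[x + 3] + 5 != 7 || mem[1] > 0) && x - 4 > q) || ((q + 4 <= 4 || x + mem[x] - 6 > 3*x + 2*q - 7) || x + 1 <= 2) must hold; in canonical form it is ((2*mem[x + 3] != 2 || mem[1] > 0) && x > q + 4) || q <= 0 || mem[x] > 2*q + 2*x - 1 || x <= 1.
Then branch requires ((!(vec[x] == mem[4] - 5)) ==> (((2*mem[x + 3] != 2 || mem[1] > 0) && x > 2*vec[1] + 4) || 2*vec[1] <= 0 || mem[x] > 4*vec[1] + 2*x - 1 || x <= 1)) && (vec[x] == mem[4] - 5 ==> (((2*mem[x + 3] != 2 || mem[1] > 0) && 2*q + 2*x < -6) || 2*q + 3*x <= -2 || mem[x] > 4*q + 8*x + 3 || x <= 1)); else branch requires (vec[x] != -2 ==> (((2*mem[x + 3] != 2 || mem[1] > 0) && x > q + 4) || q <= 0 || mem[x] > 2*q + 2*x - 1 || x <= 1)) && ((!(vec[x] != -2)) ==> (3*q <= -9 || mem[3*q] > 12*q + 17 || 3*q <= 1)).
Before the if: ((2*q <= 8 && x != mem[4] - 3) ==> (((!(vec[x] == mem[4] - 5)) ==> (((2*mem[x + 3] != 2 || mem[1] > 0) && x > 2*vec[1] + 4) || 2*vec[1] <= 0 || mem[x] > 4*vec[1] + 2*x - 1 || x <= 1)) && (vec[x] == mem[4] - 5 ==> (((2*mem[x + 3] != 2 || mem[1] > 0) && 2*q + 2*x < -6) || 2*q + 3*x <= -2 || mem[x] > 4*q + 8*x + 3 || x <= 1)))) && ((!(2*q <= 8 && x != mem[4] - 3)) ==> ((vec[x] != -2 ==> (((2*mem[x + 3] != 2 || mem[1] > 0) && x > q + 4) || q <= 0 || mem[x] > 2*q + 2*x - 1 || x <= 1)) && ((!(vec[x] != -2)) ==> (3*q <= -9 || mem[3*q] > 12*q + 17 || 3*q <= 1))))
Before assert mem[x + 2] - 3 >= -9: mem[x + 2] >= -6 && ((2*q <= 8 && x != mem[4] - 3) ==> (((!(vec[x] == mem[4] - 5)) ==> (((2*mem[x + 3] != 2 || mem[1] > 0) && x > 2*vec[1] + 4) || 2*vec[1] <= 0 || mem[x] > 4*vec[1] + 2*x - 1 || x <= 1)) && (vec[x] == mem[4] - 5 ==> (((2*mem[x + 3] != 2 || mem[1] > 0) && 2*q + 2*x < -6) || 2*q + 3*x <= -2 || mem[x] > 4*q + 8*x + 3 || x <= 1)))) && ((!(2*q <= 8 && x != mem[4] - 3)) ==> ((vec[x] != -2 ==> (((2*mem[x + 3] != 2 || mem[1] > 0) && x > q + 4) || q <= 0 || mem[x] > 2*q + 2*x - 1 || x <= 1)) && ((!(vec[x] != -2)) ==> (3*q <= -9 || mem[3*q] > 12*q + 17 || 3*q <= 1))))
Before skip: mem[x + 2] >= -6 && ((2*q <= 8 && x != mem[4] - 3) ==> (((!(vec[x] == mem[4] - 5)) ==> (((2*mem[x + 3] != 2 || mem[1] > 0) && x > 2*vec[1] + 4) || 2*vec[1] <= 0 || mem[x] > 4*vec[1] + 2*x - 1 || x <= 1)) && (vec[x] == mem[4] - 5 ==> (((2*mem[x + 3] != 2 || mem[1] > 0) && 2*q + 2*x < -6) || 2*q + 3*x <= -2 || mem[x] > 4*q + 8*x + 3 || x <= 1)))) && ((!(2*q <= 8 && x != mem[4] - 3)) ==> ((vec[x] != -2 ==> (((2*mem[x + 3] != 2 || mem[1] > 0) && x > q + 4) || q <= 0 || mem[x] > 2*q + 2*x - 1 || x <= 1)) && ((!(vec[x] != -2)) ==> (3*q <= -9 || mem[3*q] > 12*q + 17 || 3*q <= 1))))
Before skip: mem[x + 2] >= -6 && ((2*q <= 8 && x != mem[4] - 3) ==> (((!(vec[x] == mem[4] - 5)) ==> (((2*mem[x + 3] != 2 || mem[1] > 0) && x > 2*vec[1] + 4) || 2*vec[1] <= 0 || mem[x] > 4*vec[1] + 2*x - 1 || x <= 1)) && (vec[x] == mem[4] - 5 ==> (((2*mem[x + 3] != 2 || mem[1] > 0) && 2*q + 2*x < -6) || 2*q + 3*x <= -2 || mem[x] > 4*q + 8*x + 3 || x <= 1)))) && ((!(2*q <= 8 && x != mem[4] - 3)) ==> ((vec[x] != -2 ==> (((2*mem[x + 3] != 2 || mem[1] > 0) && x > q + 4) || q <= 0 || mem[x] > 2*q + 2*x - 1 || x <= 1)) && ((!(vec[x] != -2)) ==> (3*q <= -9 || mem[3*q] > 12*q + 17 || 3*q <= 1))))
Answer: WP = mem[x + 2] >= -6 && ((2*q <= 8 && x != mem[4] - 3) ==> (((!(vec[x] == mem[4] - 5)) ==> (((2*mem[x + 3] != 2 || mem[1] > 0) && x > 2*vec[1] + 4) || 2*vec[1] <= 0 || mem[x] > 4*vec[1] + 2*x - 1 || x <= 1)) && (vec[x] == mem[4] - 5 ==> (((2*mem[x + 3] != 2 || mem[1] > 0) && 2*q + 2*x < -6) || 2*q + 3*x <= -2 || mem[x] > 4*q + 8*x + 3 || x <= 1)))) && ((!(2*q <= 8 && x != mem[4] - 3)) ==> ((vec[x] != -2 ==> (((2*mem[x + 3] != 2 || mem[1] > 0) && x > q + 4) || q <= 0 || mem[x] > 2*q + 2*x - 1 || x <= 1)) && ((!(vec[x] != -2)) ==> (3*q <= -9 || mem[3*q] > 12*q + 17 || 3*q <= 1))))


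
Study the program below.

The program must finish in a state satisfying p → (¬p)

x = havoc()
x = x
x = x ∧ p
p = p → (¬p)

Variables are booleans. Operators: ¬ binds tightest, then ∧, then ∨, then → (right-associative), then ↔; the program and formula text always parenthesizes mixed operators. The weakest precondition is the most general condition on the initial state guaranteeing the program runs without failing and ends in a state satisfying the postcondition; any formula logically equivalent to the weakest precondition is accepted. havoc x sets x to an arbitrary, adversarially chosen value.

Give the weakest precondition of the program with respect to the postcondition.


Working backward. After the program, p → (¬p) must hold.
Before p := p → (¬p): (p → (¬p)) → (¬(p → (¬p)))
Before x := x ∧ p: (p → (¬p)) → (¬(p → (¬p)))
Before x := x: (p → (¬p)) → (¬(p → (¬p)))
Before havoc x: (p → (¬p)) → (¬(p → (¬p)))
Answer: WP = (p → (¬p)) → (¬(p → (¬p)))


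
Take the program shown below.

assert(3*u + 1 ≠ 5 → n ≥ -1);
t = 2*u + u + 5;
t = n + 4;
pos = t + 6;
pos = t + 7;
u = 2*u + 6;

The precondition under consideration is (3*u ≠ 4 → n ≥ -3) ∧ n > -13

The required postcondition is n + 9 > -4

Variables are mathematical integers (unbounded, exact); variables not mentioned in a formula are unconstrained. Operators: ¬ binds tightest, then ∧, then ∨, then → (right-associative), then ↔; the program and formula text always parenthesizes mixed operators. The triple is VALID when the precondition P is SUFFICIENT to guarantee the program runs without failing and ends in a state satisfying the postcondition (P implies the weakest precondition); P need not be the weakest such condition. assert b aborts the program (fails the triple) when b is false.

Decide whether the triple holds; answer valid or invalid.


Working backward. After the program, the postcondition n + 9 > -4 must hold; in canonical form it is n > -13.
Before u := 2*u + 6: n > -13
Before pos := t + 7: n > -13
Before pos := t + 6: n > -13
Before t := n + 4: n > -13
Before t := 2*u + u + 5: n > -13
Before assert 3*u + 1 ≠ 5 → n ≥ -1: (3*u ≠ 4 → n ≥ -1) ∧ n > -13
The weakest precondition is (3*u ≠ 4 → n ≥ -1) ∧ n > -13.
Check whether (3*u ≠ 4 → n ≥ -3) ∧ n > -13 implies it.
Countermodel: at the initial state n = -3, u = 0, the precondition holds but the weakest precondition fails.
Answer: invalid


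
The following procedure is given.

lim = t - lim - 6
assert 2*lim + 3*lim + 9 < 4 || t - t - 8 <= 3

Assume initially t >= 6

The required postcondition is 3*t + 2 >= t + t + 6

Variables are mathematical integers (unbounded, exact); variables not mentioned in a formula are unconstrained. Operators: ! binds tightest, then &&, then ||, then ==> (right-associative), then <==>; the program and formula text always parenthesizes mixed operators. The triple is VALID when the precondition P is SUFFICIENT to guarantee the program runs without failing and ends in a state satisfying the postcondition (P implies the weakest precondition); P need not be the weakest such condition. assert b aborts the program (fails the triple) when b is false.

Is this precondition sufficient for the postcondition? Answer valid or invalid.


Working backward. After the program, the postcondition 3*t + 2 >= t + t + 6 must hold; in canonical form it is t >= 4.
Before assert 2*lim + 3*lim + 9 < 4 || t - t - 8 <= 3: t >= 4
Before lim := t - lim - 6: t >= 4
The weakest precondition is t >= 4.
Check whether t >= 6 implies it.
Every state satisfying the precondition satisfies the weakest precondition: the implication holds.
Answer: valid


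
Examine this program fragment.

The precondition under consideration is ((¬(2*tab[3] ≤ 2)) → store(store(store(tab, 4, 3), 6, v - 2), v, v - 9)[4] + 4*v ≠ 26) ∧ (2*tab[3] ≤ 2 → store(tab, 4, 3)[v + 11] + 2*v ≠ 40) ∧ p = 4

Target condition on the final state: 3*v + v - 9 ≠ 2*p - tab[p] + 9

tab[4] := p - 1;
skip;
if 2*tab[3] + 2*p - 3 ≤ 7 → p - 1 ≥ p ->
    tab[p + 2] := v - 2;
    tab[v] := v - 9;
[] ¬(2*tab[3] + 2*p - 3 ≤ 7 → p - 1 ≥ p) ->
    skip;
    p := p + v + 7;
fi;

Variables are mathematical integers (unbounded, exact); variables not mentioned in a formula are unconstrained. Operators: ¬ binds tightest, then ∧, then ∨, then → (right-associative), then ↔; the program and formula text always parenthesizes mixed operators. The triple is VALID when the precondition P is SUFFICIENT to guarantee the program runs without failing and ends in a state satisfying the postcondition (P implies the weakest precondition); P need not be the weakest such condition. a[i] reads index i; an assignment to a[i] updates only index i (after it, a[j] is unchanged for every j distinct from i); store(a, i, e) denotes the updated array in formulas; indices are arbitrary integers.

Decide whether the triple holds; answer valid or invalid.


Working backward. After the program, the postcondition 3*v + v - 9 ≠ 2*p - tab[p] + 9 must hold; in canonical form it is tab[p] + 4*v ≠ 2*p + 18.
Then branch requires store(store(tab, p + 2, v - 2), v, v - 9)[p] + 4*v ≠ 2*p + 18; else branch requires tab[p + v + 7] + 2*v ≠ 2*p + 32.
Before the if: ((¬(2*tab[3] + 2*p ≤ 10)) → store(store(tab, p + 2, v - 2), v, v - 9)[p] + 4*v ≠ 2*p + 18) ∧ (2*tab[3] + 2*p ≤ 10 → tab[p + v + 7] + 2*v ≠ 2*p + 32)
Before skip: ((¬(2*tab[3] + 2*p ≤ 10)) → store(store(tab, p + 2, v - 2), v, v - 9)[p] + 4*v ≠ 2*p + 18) ∧ (2*tab[3] + 2*p ≤ 10 → tab[p + v + 7] + 2*v ≠ 2*p + 32)
Before tab[4] := p - 1: ((¬(2*tab[3] + 2*p ≤ 10)) → store(store(store(tab, 4, p - 1), p + 2, v - 2), v, v - 9)[p] + 4*v ≠ 2*p + 18) ∧ (2*tab[3] + 2*p ≤ 10 → store(tab, 4, p - 1)[p + v + 7] + 2*v ≠ 2*p + 32)
The weakest precondition is ((¬(2*tab[3] + 2*p ≤ 10)) → store(store(store(tab, 4, p - 1), p + 2, v - 2), v, v - 9)[p] + 4*v ≠ 2*p + 18) ∧ (2*tab[3] + 2*p ≤ 10 → store(tab, 4, p - 1)[p + v + 7] + 2*v ≠ 2*p + 32).
Check whether ((¬(2*tab[3] ≤ 2)) → store(store(store(tab, 4, 3), 6, v - 2), v, v - 9)[4] + 4*v ≠ 26) ∧ (2*tab[3] ≤ 2 → store(tab, 4, 3)[v + 11] + 2*v ≠ 40) ∧ p = 4 implies it.
Every state satisfying the precondition satisfies the weakest precondition: the implication holds.
Answer: valid


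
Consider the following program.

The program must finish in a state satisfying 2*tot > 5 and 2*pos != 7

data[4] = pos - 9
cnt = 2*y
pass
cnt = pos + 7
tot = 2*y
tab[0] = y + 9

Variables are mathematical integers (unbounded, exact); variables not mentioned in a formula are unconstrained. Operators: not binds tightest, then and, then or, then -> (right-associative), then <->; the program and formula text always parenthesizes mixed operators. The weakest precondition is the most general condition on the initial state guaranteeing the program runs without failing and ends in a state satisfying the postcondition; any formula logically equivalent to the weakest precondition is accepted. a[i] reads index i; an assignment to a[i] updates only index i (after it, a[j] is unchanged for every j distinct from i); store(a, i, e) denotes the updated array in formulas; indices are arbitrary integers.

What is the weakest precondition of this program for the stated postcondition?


Working backward. After the program, 2*tot > 5 and 2*pos != 7 must hold.
Before tab[0] := y + 9: 2*tot > 5 and 2*pos != 7
Before tot := 2*y: 4*y > 5 and 2*pos != 7
Before cnt := pos + 7: 4*y > 5 and 2*pos != 7
Before skip: 4*y > 5 and 2*pos != 7
Before cnt := 2*y: 4*y > 5 and 2*pos != 7
Before data[4] := pos - 9: 4*y > 5 and 2*pos != 7
Answer: WP = 4*y > 5 and 2*pos != 7


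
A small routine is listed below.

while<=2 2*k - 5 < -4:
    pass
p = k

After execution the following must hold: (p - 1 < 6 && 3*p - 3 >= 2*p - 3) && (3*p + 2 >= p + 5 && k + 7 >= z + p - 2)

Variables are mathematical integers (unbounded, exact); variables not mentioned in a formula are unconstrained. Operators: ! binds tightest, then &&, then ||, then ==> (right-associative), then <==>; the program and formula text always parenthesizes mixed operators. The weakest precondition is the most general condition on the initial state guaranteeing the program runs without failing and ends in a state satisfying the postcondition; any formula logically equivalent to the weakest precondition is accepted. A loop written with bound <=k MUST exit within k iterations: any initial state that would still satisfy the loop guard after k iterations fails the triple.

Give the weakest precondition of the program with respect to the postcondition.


Working backward. After the program, the postcondition (p - 1 < 6 && 3*p - 3 >= 2*p - 3) && (3*p + 2 >= p + 5 && k + 7 >= z + p - 2) must hold; in canonical form it is p < 7 && p >= 0 && 2*p >= 3 && k >= p + z - 9.
Before p := k: k < 7 && k >= 0 && 2*k >= 3 && z <= 9
Before the loop (bound <=2), unroll the exhaustion recursion (WP_0 = exit-now case; WP_j = one more guarded iteration, up to j = 2):
  WP_0: (!(2*k < 1)) && k < 7 && k >= 0 && 2*k >= 3 && z <= 9
  WP_1: (2*k < 1 ==> ((!(2*k < 1)) && k < 7 && k >= 0 && 2*k >= 3 && z <= 9)) && ((!(2*k < 1)) ==> (k < 7 && k >= 0 && 2*k >= 3 && z <= 9))
  WP_2: (2*k < 1 ==> ((2*k < 1 ==> ((!(2*k < 1)) && k < 7 && k >= 0 && 2*k >= 3 && z <= 9)) && ((!(2*k < 1)) ==> (k < 7 && k >= 0 && 2*k >= 3 && z <= 9)))) && ((!(2*k < 1)) ==> (k < 7 && k >= 0 && 2*k >= 3 && z <= 9))
So before the loop: (2*k < 1 ==> ((2*k < 1 ==> ((!(2*k < 1)) && k < 7 && k >= 0 && 2*k >= 3 && z <= 9)) && ((!(2*k < 1)) ==> (k < 7 && k >= 0 && 2*k >= 3 && z <= 9)))) && ((!(2*k < 1)) ==> (k < 7 && k >= 0 && 2*k >= 3 && z <= 9))
Answer: WP = (2*k < 1 ==> ((2*k < 1 ==> ((!(2*k < 1)) && k < 7 && k >= 0 && 2*k >= 3 && z <= 9)) && ((!(2*k < 1)) ==> (k < 7 && k >= 0 && 2*k >= 3 && z <= 9)))) && ((!(2*k < 1)) ==> (k < 7 && k >= 0 && 2*k >= 3 && z <= 9))


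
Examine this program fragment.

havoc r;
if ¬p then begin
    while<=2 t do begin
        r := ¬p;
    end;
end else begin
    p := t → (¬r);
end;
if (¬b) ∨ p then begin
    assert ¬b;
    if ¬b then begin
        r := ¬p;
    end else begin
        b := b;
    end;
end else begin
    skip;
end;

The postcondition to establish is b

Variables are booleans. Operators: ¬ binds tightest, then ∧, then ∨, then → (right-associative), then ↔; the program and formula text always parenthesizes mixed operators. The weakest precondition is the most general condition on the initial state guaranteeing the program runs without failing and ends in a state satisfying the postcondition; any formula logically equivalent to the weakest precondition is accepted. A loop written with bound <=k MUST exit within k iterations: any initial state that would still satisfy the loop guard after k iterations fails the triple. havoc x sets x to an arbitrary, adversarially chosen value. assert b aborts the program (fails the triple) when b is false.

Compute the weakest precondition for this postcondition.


Working backward. After the program, b must hold.
Then branch requires (¬b) ∧ ((¬b) → b); else branch requires b.
Before the if: (((¬b) ∨ p) → ((¬b) ∧ ((¬b) → b))) ∧ ((¬((¬b) ∨ p)) → b)
Then branch requires (t → ((t → ((¬t) ∧ (((¬b) ∨ p) → ((¬b) ∧ ((¬b) → b))) ∧ ((¬((¬b) ∨ p)) → b))) ∧ ((¬t) → ((((¬b) ∨ p) → ((¬b) ∧ ((¬b) → b))) ∧ ((¬((¬b) ∨ p)) → b))))) ∧ ((¬t) → ((((¬b) ∨ p) → ((¬b) ∧ ((¬b) → b))) ∧ ((¬((¬b) ∨ p)) → b))); else branch requires (((¬b) ∨ (t → (¬r))) → ((¬b) ∧ ((¬b) → b))) ∧ ((¬((¬b) ∨ (t → (¬r)))) → b).
Before the if: ((¬p) → ((t → ((t → ((¬t) ∧ (((¬b) ∨ p) → ((¬b) ∧ ((¬b) → b))) ∧ ((¬((¬b) ∨ p)) → b))) ∧ ((¬t) → ((((¬b) ∨ p) → ((¬b) ∧ ((¬b) → b))) ∧ ((¬((¬b) ∨ p)) → b))))) ∧ ((¬t) → ((((¬b) ∨ p) → ((¬b) ∧ ((¬b) → b))) ∧ ((¬((¬b) ∨ p)) → b))))) ∧ (p → ((((¬b) ∨ (t → (¬r))) → ((¬b) ∧ ((¬b) → b))) ∧ ((¬((¬b) ∨ (t → (¬r)))) → b)))
Before havoc r: ((¬p) → ((t → ((t → ((¬t) ∧ (((¬b) ∨ p) → ((¬b) ∧ ((¬b) → b))) ∧ ((¬((¬b) ∨ p)) → b))) ∧ ((¬t) → ((((¬b) ∨ p) → ((¬b) ∧ ((¬b) → b))) ∧ ((¬((¬b) ∨ p)) → b))))) ∧ ((¬t) → ((((¬b) ∨ p) → ((¬b) ∧ ((¬b) → b))) ∧ ((¬((¬b) ∨ p)) → b))))) ∧ (p → ((((¬b) ∨ (¬t)) → ((¬b) ∧ ((¬b) → b))) ∧ ((¬((¬b) ∨ (¬t))) → b))) ∧ (p → ((¬b) ∧ ((¬b) → b)))
Answer: WP = ((¬p) → ((t → ((t → ((¬t) ∧ (((¬b) ∨ p) → ((¬b) ∧ ((¬b) → b))) ∧ ((¬((¬b) ∨ p)) → b))) ∧ ((¬t) → ((((¬b) ∨ p) → ((¬b) ∧ ((¬b) → b))) ∧ ((¬((¬b) ∨ p)) → b))))) ∧ ((¬t) → ((((¬b) ∨ p) → ((¬b) ∧ ((¬b) → b))) ∧ ((¬((¬b) ∨ p)) → b))))) ∧ (p → ((((¬b) ∨ (¬t)) → ((¬b) ∧ ((¬b) → b))) ∧ ((¬((¬b) ∨ (¬t))) → b))) ∧ (p → ((¬b) ∧ ((¬b) → b)))
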